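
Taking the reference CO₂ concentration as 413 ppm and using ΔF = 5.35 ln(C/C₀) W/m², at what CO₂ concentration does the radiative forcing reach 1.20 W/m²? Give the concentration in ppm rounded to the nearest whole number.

C ≈ 517 ppm

Set 5.35 ln(C/413) = 1.20, so ln(C/413) = 1.20/5.35 = 0.22430.
Then C/413 = e^0.22430 = 1.25145, giving C = 413 × 1.25145 = 516.85 ppm.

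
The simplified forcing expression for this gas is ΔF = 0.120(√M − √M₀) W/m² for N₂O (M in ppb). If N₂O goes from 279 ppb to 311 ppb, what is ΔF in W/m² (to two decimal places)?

ΔF = 0.11 W/m²

N₂O: 0.120 × (√311 − √279) = 0.120 × (17.6352 − 16.7033) = 0.120 × 0.9319 = 0.1118 W/m².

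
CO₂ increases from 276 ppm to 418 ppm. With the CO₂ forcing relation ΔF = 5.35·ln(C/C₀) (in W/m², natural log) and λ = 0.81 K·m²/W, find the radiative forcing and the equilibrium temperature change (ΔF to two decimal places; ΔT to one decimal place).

CO₂: 5.35 × ln(418/276) = 5.35 × ln(1.51449) = 5.35 × 0.41508 = 2.2207 W/m².
ΔT = λ ΔF = 0.81 × 2.22 = 1.7982 K.

ΔF = 2.22 W/m²; ΔT = 1.8 K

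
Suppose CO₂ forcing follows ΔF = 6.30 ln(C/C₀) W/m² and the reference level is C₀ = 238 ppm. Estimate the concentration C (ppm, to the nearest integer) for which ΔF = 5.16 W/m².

Set 6.30 ln(C/238) = 5.16, so ln(C/238) = 5.16/6.30 = 0.81905.
Then C/238 = e^0.81905 = 2.26834, giving C = 238 × 2.26834 = 539.86 ppm.

C ≈ 540 ppm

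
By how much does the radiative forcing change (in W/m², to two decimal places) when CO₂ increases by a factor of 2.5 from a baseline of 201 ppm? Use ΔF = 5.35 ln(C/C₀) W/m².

ΔF = 5.35 × ln(2.5) = 5.35 × 0.91629 = 4.9022 W/m².

ΔF = 4.90 W/m²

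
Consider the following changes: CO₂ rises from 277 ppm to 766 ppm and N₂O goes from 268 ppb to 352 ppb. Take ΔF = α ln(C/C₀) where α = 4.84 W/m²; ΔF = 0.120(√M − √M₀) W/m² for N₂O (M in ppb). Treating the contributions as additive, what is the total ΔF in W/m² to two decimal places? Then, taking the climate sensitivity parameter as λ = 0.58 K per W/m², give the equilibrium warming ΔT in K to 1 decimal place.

ΔF = 5.21 W/m²; ΔT = 3.0 K

CO₂: 4.84 × ln(766/277) = 4.84 × ln(2.76534) = 4.84 × 1.01716 = 4.9231 W/m².
N₂O: 0.120 × (√352 − √268) = 0.120 × (18.7617 − 16.3707) = 0.120 × 2.3910 = 0.2869 W/m².
Total ΔF = 4.9231 + 0.2869 = 5.2100 W/m².
ΔT = λ ΔF = 0.58 × 5.21 = 3.0218 K.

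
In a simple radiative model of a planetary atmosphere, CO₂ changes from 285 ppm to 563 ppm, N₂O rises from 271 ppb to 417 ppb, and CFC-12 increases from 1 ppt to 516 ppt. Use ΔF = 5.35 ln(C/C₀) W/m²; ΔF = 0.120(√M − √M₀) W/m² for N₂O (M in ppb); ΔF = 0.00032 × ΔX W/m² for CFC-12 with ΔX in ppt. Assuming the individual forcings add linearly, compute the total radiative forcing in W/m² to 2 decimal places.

CO₂: 5.35 × ln(563/285) = 5.35 × ln(1.97544) = 5.35 × 0.68079 = 3.6422 W/m².
N₂O: 0.120 × (√417 − √271) = 0.120 × (20.4206 − 16.4621) = 0.120 × 3.9585 = 0.4750 W/m².
CFC-12: ΔF = 0.00032 × (516 − 1) = 0.00032 × 515 = 0.1648 W/m².
Total ΔF = 3.6422 + 0.4750 + 0.1648 = 4.2820 W/m².

ΔF = 4.28 W/m²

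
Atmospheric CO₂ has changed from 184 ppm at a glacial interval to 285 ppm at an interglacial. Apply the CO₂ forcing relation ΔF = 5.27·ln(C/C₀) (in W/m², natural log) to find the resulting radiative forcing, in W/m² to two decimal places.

CO₂ absorption bands are partially saturated, so forcing scales with the logarithm of the concentration ratio.
CO₂: 5.27 × ln(285/184) = 5.27 × ln(1.54891) = 5.27 × 0.43755 = 2.3059 W/m².

ΔF = 2.31 W/m²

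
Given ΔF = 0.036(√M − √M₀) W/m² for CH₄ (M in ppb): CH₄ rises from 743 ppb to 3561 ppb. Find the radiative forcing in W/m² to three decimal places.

ΔF = 1.167 W/m²

CH₄: 0.036 × (√3561 − √743) = 0.036 × (59.6741 − 27.2580) = 0.036 × 32.4161 = 1.1670 W/m².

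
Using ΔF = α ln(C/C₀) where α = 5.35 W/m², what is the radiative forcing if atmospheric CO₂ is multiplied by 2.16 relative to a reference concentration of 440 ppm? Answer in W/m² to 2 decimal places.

ΔF = 5.35 × ln(2.16) = 5.35 × 0.77011 = 4.1201 W/m².

ΔF = 4.12 W/m²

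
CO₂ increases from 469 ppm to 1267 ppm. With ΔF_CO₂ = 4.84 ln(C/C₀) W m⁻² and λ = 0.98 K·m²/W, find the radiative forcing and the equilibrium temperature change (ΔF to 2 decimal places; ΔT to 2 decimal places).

CO₂: 4.84 × ln(1267/469) = 4.84 × ln(2.70149) = 4.84 × 0.99380 = 4.8100 W/m².
ΔT = λ ΔF = 0.98 × 4.81 = 4.7138 K.

ΔF = 4.81 W/m²; ΔT = 4.71 K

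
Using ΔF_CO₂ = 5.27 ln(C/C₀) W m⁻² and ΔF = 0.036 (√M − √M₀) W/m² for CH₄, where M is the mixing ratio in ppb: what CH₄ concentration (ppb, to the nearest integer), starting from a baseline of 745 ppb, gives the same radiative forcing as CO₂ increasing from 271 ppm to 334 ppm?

M ≈ 3352 ppb

CO₂ forcing: 5.27 × ln(334/271) = 5.27 × 0.209022 = 1.10155 W/m².
Set 0.036(√M − √745) = 1.10155: √M = 1.10155/0.036 + √745 = 30.5986 + 27.2947 = 57.8933.
M = (57.8933)² = 3351.63 ppb.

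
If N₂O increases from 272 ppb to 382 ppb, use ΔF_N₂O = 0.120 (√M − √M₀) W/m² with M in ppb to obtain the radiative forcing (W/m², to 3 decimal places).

ΔF = 0.366 W/m²

N₂O: 0.120 × (√382 − √272) = 0.120 × (19.5448 − 16.4924) = 0.120 × 3.0524 = 0.3663 W/m².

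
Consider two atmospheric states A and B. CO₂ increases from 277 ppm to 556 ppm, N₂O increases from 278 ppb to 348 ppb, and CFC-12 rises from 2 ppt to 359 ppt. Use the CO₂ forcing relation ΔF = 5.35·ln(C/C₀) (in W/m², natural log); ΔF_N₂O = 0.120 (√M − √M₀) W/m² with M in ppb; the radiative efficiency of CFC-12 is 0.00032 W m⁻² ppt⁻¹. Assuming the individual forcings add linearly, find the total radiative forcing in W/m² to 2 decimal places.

CO₂: 5.35 × ln(556/277) = 5.35 × ln(2.00722) = 5.35 × 0.69675 = 3.7276 W/m².
N₂O: 0.120 × (√348 − √278) = 0.120 × (18.6548 − 16.6733) = 0.120 × 1.9815 = 0.2378 W/m².
CFC-12: ΔF = 0.00032 × (359 − 2) = 0.00032 × 357 = 0.1142 W/m².
Total ΔF = 3.7276 + 0.2378 + 0.1142 = 4.0796 W/m².

ΔF = 4.08 W/m²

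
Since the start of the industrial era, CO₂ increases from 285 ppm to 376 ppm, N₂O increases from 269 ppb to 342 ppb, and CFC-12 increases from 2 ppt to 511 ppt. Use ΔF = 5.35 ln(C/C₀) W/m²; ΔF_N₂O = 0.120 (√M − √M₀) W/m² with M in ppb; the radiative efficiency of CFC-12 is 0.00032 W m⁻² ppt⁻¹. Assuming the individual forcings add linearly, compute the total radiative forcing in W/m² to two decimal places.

ΔF = 1.90 W/m²

CO₂: 5.35 × ln(376/285) = 5.35 × ln(1.31930) = 5.35 × 0.27710 = 1.4825 W/m².
N₂O: 0.120 × (√342 − √269) = 0.120 × (18.4932 − 16.4012) = 0.120 × 2.0920 = 0.2510 W/m².
CFC-12: ΔF = 0.00032 × (511 − 2) = 0.00032 × 509 = 0.1629 W/m².
Total ΔF = 1.4825 + 0.2510 + 0.1629 = 1.8964 W/m².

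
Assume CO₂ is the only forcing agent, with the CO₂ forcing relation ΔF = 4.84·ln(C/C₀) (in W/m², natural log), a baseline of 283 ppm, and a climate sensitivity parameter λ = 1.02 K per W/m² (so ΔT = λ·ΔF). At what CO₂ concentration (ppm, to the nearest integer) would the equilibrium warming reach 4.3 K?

Required forcing: ΔF = ΔT/λ = 4.3/1.02 = 4.2157 W/m².
Then ln(C/283) = ΔF/4.84 = 4.2157/4.84 = 0.87101.
So C = 283 × e^0.87101 = 283 × 2.38932 = 676.18 ppm.

C ≈ 676 ppm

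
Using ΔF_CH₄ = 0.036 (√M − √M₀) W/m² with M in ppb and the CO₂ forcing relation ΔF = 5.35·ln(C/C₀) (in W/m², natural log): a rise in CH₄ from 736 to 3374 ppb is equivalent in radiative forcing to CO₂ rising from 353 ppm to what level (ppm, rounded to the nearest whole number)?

CH₄ forcing: 0.036 × (√3374 − √736) = 0.036 × (58.0861 − 27.1293) = 0.036 × 30.9568 = 1.11444 W/m².
Set 5.35 ln(C/353) = 1.11444: ln(C/353) = 1.11444/5.35 = 0.20831, so C = 353 × e^0.20831 = 353 × 1.23159 = 434.75 ppm.

C ≈ 435 ppm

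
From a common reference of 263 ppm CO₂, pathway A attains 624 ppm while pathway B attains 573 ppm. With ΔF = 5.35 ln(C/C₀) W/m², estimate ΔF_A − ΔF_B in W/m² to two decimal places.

ΔF_A − ΔF_B = 0.46 W/m²

ΔF_A = 5.35 ln(624/263) = 5.35 × 0.86400 = 4.6224 W/m².
ΔF_B = 5.35 ln(573/263) = 5.35 × 0.77873 = 4.1662 W/m².
Difference: 4.6224 − 4.1662 = 0.4562 W/m².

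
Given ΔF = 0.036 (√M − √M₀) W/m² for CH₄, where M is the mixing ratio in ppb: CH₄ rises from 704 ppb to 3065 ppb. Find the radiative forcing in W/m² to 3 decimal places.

CH₄: 0.036 × (√3065 − √704) = 0.036 × (55.3624 − 26.5330) = 0.036 × 28.8294 = 1.0379 W/m².

ΔF = 1.038 W/m²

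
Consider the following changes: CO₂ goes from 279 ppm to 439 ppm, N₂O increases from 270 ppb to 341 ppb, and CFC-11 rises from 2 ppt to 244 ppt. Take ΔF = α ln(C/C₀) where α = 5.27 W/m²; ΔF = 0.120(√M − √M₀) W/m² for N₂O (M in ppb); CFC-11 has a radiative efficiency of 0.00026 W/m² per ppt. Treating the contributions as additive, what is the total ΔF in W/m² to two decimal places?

ΔF = 2.70 W/m²

CO₂: 5.27 × ln(439/279) = 5.27 × ln(1.57348) = 5.27 × 0.45329 = 2.3888 W/m².
N₂O: 0.120 × (√341 − √270) = 0.120 × (18.4662 − 16.4317) = 0.120 × 2.0345 = 0.2441 W/m².
CFC-11: ΔF = 0.00026 × (244 − 2) = 0.00026 × 242 = 0.0629 W/m².
Total ΔF = 2.3888 + 0.2441 + 0.0629 = 2.6958 W/m².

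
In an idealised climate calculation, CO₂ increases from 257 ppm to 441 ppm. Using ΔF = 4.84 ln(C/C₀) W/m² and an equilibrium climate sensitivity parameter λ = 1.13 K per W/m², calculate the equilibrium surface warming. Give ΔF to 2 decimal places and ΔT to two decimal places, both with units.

ΔF = 2.61 W/m²; ΔT = 2.95 K

CO₂: 4.84 × ln(441/257) = 4.84 × ln(1.71595) = 4.84 × 0.53997 = 2.6135 W/m².
ΔT = λ ΔF = 1.13 × 2.61 = 2.9493 K.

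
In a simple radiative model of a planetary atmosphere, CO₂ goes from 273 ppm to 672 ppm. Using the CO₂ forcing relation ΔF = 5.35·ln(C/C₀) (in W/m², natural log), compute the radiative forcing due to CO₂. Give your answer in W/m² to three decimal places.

ΔF = 4.819 W/m²

CO₂ absorption bands are partially saturated, so forcing scales with the logarithm of the concentration ratio.
CO₂: 5.35 × ln(672/273) = 5.35 × ln(2.46154) = 5.35 × 0.90079 = 4.8192 W/m².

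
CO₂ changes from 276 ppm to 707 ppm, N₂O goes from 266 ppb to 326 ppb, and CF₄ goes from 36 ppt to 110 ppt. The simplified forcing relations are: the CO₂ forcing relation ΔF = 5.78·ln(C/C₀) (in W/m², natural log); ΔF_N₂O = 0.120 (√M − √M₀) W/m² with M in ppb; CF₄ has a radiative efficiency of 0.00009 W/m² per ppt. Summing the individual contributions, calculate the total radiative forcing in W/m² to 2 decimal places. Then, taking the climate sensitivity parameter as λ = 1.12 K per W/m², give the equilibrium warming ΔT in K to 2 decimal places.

ΔF = 5.65 W/m²; ΔT = 6.33 K

CO₂: 5.78 × ln(707/276) = 5.78 × ln(2.56159) = 5.78 × 0.94063 = 5.4368 W/m².
N₂O: 0.120 × (√326 − √266) = 0.120 × (18.0555 − 16.3095) = 0.120 × 1.7460 = 0.2095 W/m².
CF₄: ΔF = 0.00009 × (110 − 36) = 0.00009 × 74 = 0.0067 W/m².
Total ΔF = 5.4368 + 0.2095 + 0.0067 = 5.6530 W/m².
ΔT = λ ΔF = 1.12 × 5.65 = 6.3280 K.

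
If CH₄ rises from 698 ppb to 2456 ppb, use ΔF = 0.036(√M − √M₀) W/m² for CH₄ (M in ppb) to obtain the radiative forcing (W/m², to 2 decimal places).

CH₄: 0.036 × (√2456 − √698) = 0.036 × (49.5580 − 26.4197) = 0.036 × 23.1383 = 0.8330 W/m².

ΔF = 0.83 W/m²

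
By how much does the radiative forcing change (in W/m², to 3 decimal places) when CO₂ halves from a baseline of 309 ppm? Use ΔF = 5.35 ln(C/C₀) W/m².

ΔF = 5.35 × ln(0.5) = 5.35 × -0.69315 = -3.7084 W/m².

ΔF = -3.708 W/m²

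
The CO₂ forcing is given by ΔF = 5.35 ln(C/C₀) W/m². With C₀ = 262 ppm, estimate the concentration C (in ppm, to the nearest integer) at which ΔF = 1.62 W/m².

Set 5.35 ln(C/262) = 1.62, so ln(C/262) = 1.62/5.35 = 0.30280.
Then C/262 = e^0.30280 = 1.35364, giving C = 262 × 1.35364 = 354.65 ppm.

C ≈ 355 ppm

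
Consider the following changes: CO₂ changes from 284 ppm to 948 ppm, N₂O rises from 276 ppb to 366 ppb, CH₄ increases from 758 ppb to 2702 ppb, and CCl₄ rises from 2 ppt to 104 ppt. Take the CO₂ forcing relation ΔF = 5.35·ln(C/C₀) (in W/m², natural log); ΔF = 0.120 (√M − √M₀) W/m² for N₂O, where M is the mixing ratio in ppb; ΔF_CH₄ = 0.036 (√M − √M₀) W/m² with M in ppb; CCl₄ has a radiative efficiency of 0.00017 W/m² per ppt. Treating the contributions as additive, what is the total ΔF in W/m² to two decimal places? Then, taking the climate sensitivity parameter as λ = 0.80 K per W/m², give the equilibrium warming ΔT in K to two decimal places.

CO₂: 5.35 × ln(948/284) = 5.35 × ln(3.33803) = 5.35 × 1.20538 = 6.4488 W/m².
N₂O: 0.120 × (√366 − √276) = 0.120 × (19.1311 − 16.6132) = 0.120 × 2.5179 = 0.3021 W/m².
CH₄: 0.036 × (√2702 − √758) = 0.036 × (51.9808 − 27.5318) = 0.036 × 24.4490 = 0.8802 W/m².
CCl₄: ΔF = 0.00017 × (104 − 2) = 0.00017 × 102 = 0.0173 W/m².
Total ΔF = 6.4488 + 0.3021 + 0.8802 + 0.0173 = 7.6484 W/m².
ΔT = λ ΔF = 0.80 × 7.65 = 6.1200 K.

ΔF = 7.65 W/m²; ΔT = 6.12 K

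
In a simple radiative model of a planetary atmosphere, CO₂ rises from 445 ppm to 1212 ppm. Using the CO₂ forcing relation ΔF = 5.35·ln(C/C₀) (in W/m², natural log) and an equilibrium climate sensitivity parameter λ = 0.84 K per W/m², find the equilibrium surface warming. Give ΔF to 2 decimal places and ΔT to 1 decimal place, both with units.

CO₂: 5.35 × ln(1212/445) = 5.35 × ln(2.72360) = 5.35 × 1.00195 = 5.3604 W/m².
ΔT = λ ΔF = 0.84 × 5.36 = 4.5024 K.

ΔF = 5.36 W/m²; ΔT = 4.5 K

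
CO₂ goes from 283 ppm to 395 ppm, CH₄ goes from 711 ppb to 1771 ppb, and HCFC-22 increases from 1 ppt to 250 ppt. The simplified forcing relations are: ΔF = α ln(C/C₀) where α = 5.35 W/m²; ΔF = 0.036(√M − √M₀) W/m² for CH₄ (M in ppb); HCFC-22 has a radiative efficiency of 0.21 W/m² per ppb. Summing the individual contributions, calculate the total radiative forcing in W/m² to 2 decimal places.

CO₂: 5.35 × ln(395/283) = 5.35 × ln(1.39576) = 5.35 × 0.33344 = 1.7839 W/m².
CH₄: 0.036 × (√1771 − √711) = 0.036 × (42.0833 − 26.6646) = 0.036 × 15.4187 = 0.5551 W/m².
HCFC-22: Δ = 250 − 1 = 249 ppt = 0.249 ppb; ΔF = 0.21 × 0.249 = 0.0523 W/m².
Total ΔF = 1.7839 + 0.5551 + 0.0523 = 2.3913 W/m².

ΔF = 2.39 W/m²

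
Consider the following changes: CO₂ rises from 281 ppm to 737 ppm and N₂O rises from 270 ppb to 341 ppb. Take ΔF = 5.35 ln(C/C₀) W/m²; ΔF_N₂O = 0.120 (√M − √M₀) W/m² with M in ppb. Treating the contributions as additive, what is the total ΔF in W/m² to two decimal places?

CO₂: 5.35 × ln(737/281) = 5.35 × ln(2.62278) = 5.35 × 0.96423 = 5.1586 W/m².
N₂O: 0.120 × (√341 − √270) = 0.120 × (18.4662 − 16.4317) = 0.120 × 2.0345 = 0.2441 W/m².
Total ΔF = 5.1586 + 0.2441 = 5.4027 W/m².

ΔF = 5.40 W/m²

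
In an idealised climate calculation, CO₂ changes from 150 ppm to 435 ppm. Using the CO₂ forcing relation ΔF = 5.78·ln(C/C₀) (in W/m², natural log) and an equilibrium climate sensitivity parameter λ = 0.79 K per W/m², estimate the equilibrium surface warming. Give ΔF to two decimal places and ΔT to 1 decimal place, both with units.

ΔF = 6.15 W/m²; ΔT = 4.9 K

CO₂: 5.78 × ln(435/150) = 5.78 × ln(2.90000) = 5.78 × 1.06471 = 6.1540 W/m².
ΔT = λ ΔF = 0.79 × 6.15 = 4.8585 K.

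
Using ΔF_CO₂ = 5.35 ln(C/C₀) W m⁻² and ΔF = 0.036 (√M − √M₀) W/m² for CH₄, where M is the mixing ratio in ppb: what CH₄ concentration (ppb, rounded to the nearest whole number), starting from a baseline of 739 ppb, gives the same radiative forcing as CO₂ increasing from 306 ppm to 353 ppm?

CO₂ forcing: 5.35 × ln(353/306) = 5.35 × 0.142883 = 0.76442 W/m².
Set 0.036(√M − √739) = 0.76442: √M = 0.76442/0.036 + √739 = 21.2339 + 27.1846 = 48.4185.
M = (48.4185)² = 2344.35 ppb.

M ≈ 2344 ppb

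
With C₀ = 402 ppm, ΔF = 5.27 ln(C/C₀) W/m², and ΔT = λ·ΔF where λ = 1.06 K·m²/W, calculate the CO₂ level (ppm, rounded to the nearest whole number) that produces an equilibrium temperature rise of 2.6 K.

C ≈ 640 ppm

Required forcing: ΔF = ΔT/λ = 2.6/1.06 = 2.4528 W/m².
Then ln(C/402) = ΔF/5.27 = 2.4528/5.27 = 0.46543.
So C = 402 × e^0.46543 = 402 × 1.59270 = 640.27 ppm.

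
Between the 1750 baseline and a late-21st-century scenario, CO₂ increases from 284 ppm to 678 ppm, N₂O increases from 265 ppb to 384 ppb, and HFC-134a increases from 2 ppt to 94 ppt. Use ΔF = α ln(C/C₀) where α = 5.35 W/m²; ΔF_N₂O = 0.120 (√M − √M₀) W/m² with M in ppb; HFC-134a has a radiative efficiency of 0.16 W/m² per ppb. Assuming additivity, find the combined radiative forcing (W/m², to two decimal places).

CO₂: 5.35 × ln(678/284) = 5.35 × ln(2.38732) = 5.35 × 0.87017 = 4.6554 W/m².
N₂O: 0.120 × (√384 − √265) = 0.120 × (19.5959 − 16.2788) = 0.120 × 3.3171 = 0.3981 W/m².
HFC-134a: Δ = 94 − 2 = 92 ppt = 0.092 ppb; ΔF = 0.16 × 0.092 = 0.0147 W/m².
Total ΔF = 4.6554 + 0.3981 + 0.0147 = 5.0682 W/m².

ΔF = 5.07 W/m²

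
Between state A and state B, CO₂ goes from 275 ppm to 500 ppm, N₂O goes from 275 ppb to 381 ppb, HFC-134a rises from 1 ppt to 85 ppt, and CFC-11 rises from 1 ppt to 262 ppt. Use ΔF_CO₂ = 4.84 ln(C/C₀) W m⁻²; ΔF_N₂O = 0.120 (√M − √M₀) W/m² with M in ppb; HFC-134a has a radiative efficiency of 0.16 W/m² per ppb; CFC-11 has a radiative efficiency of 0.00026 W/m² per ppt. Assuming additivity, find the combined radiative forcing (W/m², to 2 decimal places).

ΔF = 3.33 W/m²

CO₂: 4.84 × ln(500/275) = 4.84 × ln(1.81818) = 4.84 × 0.59784 = 2.8935 W/m².
N₂O: 0.120 × (√381 − √275) = 0.120 × (19.5192 − 16.5831) = 0.120 × 2.9361 = 0.3523 W/m².
HFC-134a: Δ = 85 − 1 = 84 ppt = 0.084 ppb; ΔF = 0.16 × 0.084 = 0.0134 W/m².
CFC-11: ΔF = 0.00026 × (262 − 1) = 0.00026 × 261 = 0.0679 W/m².
Total ΔF = 2.8935 + 0.3523 + 0.0134 + 0.0679 = 3.3271 W/m².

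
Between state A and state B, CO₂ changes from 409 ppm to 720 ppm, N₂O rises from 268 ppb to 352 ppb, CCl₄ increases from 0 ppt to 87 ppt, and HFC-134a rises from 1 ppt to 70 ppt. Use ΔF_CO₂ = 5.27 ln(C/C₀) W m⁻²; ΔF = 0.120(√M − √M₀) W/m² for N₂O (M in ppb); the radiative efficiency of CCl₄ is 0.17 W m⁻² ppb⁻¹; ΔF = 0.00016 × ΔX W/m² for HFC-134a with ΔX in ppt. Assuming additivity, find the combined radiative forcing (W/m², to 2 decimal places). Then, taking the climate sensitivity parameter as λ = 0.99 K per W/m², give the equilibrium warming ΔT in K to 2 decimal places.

ΔF = 3.29 W/m²; ΔT = 3.26 K

CO₂: 5.27 × ln(720/409) = 5.27 × ln(1.76039) = 5.27 × 0.56554 = 2.9804 W/m².
N₂O: 0.120 × (√352 − √268) = 0.120 × (18.7617 − 16.3707) = 0.120 × 2.3910 = 0.2869 W/m².
CCl₄: Δ = 87 − 0 = 87 ppt = 0.087 ppb; ΔF = 0.17 × 0.087 = 0.0148 W/m².
HFC-134a: ΔF = 0.00016 × (70 − 1) = 0.00016 × 69 = 0.0110 W/m².
Total ΔF = 2.9804 + 0.2869 + 0.0148 + 0.0110 = 3.2931 W/m².
ΔT = λ ΔF = 0.99 × 3.29 = 3.2571 K.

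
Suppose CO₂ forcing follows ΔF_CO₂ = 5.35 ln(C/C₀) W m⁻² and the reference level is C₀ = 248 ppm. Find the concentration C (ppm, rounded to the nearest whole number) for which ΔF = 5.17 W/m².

C ≈ 652 ppm

Set 5.35 ln(C/248) = 5.17, so ln(C/248) = 5.17/5.35 = 0.96636.
Then C/248 = e^0.96636 = 2.62836, giving C = 248 × 2.62836 = 651.83 ppm.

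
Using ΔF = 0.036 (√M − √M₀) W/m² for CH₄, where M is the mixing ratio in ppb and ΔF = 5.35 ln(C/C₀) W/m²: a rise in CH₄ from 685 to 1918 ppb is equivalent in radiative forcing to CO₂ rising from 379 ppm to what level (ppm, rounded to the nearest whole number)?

CH₄ forcing: 0.036 × (√1918 − √685) = 0.036 × (43.7950 − 26.1725) = 0.036 × 17.6225 = 0.63441 W/m².
Set 5.35 ln(C/379) = 0.63441: ln(C/379) = 0.63441/5.35 = 0.11858, so C = 379 × e^0.11858 = 379 × 1.12590 = 426.72 ppm.

C ≈ 427 ppm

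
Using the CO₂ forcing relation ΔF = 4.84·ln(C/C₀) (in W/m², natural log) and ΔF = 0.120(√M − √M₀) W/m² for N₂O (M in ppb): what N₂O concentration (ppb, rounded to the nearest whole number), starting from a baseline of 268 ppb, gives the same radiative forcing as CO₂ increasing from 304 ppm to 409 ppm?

CO₂ forcing: 4.84 × ln(409/304) = 4.84 × 0.296687 = 1.43597 W/m².
Set 0.120(√M − √268) = 1.43597: √M = 1.43597/0.120 + √268 = 11.9664 + 16.3707 = 28.3371.
M = (28.3371)² = 802.99 ppb.

M ≈ 803 ppb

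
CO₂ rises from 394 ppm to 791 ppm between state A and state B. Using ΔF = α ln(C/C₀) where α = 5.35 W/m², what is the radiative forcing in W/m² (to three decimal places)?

CO₂: 5.35 × ln(791/394) = 5.35 × ln(2.00761) = 5.35 × 0.69694 = 3.7286 W/m².

ΔF = 3.729 W/m²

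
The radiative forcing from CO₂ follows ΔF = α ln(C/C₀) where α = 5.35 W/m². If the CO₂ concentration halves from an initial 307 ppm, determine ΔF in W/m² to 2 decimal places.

ΔF = 5.35 × ln(0.5) = 5.35 × -0.69315 = -3.7084 W/m².

ΔF = -3.71 W/m²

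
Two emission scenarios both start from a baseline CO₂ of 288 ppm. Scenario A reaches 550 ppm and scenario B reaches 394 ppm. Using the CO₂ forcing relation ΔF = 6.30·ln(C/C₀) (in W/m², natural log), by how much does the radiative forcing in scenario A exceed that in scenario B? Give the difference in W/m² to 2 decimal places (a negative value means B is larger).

ΔF_A = 6.30 ln(550/288) = 6.30 × 0.64696 = 4.0758 W/m².
ΔF_B = 6.30 ln(394/288) = 6.30 × 0.31339 = 1.9744 W/m².
Difference: 4.0758 − 1.9744 = 2.1014 W/m².

ΔF_A − ΔF_B = 2.10 W/m²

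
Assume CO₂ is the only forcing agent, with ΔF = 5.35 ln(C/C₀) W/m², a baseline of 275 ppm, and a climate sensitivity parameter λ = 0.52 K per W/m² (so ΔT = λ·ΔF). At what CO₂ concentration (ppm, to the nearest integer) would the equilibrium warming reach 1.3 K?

C ≈ 439 ppm

Required forcing: ΔF = ΔT/λ = 1.3/0.52 = 2.5000 W/m².
Then ln(C/275) = ΔF/5.35 = 2.5000/5.35 = 0.46729.
So C = 275 × e^0.46729 = 275 × 1.59566 = 438.81 ppm.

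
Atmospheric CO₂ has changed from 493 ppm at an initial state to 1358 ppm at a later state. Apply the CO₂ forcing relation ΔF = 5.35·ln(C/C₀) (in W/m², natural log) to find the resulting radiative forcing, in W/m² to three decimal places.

CO₂ absorption bands are partially saturated, so forcing scales with the logarithm of the concentration ratio.
CO₂: 5.35 × ln(1358/493) = 5.35 × ln(2.75456) = 5.35 × 1.01326 = 5.4209 W/m².

ΔF = 5.421 W/m²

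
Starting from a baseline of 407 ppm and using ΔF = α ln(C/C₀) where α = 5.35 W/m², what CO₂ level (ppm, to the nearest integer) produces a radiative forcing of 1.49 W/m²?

C ≈ 538 ppm

Set 5.35 ln(C/407) = 1.49, so ln(C/407) = 1.49/5.35 = 0.27850.
Then C/407 = e^0.27850 = 1.32115, giving C = 407 × 1.32115 = 537.71 ppm.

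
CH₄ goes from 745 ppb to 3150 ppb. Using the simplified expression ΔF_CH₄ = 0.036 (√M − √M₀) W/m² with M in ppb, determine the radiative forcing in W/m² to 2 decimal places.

CH₄: 0.036 × (√3150 − √745) = 0.036 × (56.1249 − 27.2947) = 0.036 × 28.8302 = 1.0379 W/m².

ΔF = 1.04 W/m²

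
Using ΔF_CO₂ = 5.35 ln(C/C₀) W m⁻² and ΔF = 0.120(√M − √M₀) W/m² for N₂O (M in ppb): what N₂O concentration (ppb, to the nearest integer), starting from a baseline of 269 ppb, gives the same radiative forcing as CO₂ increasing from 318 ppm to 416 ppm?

CO₂ forcing: 5.35 × ln(416/318) = 5.35 × 0.268634 = 1.43719 W/m².
Set 0.120(√M − √269) = 1.43719: √M = 1.43719/0.120 + √269 = 11.9766 + 16.4012 = 28.3778.
M = (28.3778)² = 805.30 ppb.

M ≈ 805 ppb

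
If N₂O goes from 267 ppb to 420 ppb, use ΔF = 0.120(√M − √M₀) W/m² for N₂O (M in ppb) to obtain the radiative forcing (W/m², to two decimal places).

N₂O: 0.120 × (√420 − √267) = 0.120 × (20.4939 − 16.3401) = 0.120 × 4.1538 = 0.4985 W/m².

ΔF = 0.50 W/m²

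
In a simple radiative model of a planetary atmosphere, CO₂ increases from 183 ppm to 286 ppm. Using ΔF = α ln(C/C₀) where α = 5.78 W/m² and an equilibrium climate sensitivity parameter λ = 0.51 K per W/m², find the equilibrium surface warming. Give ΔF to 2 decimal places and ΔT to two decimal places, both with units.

ΔF = 2.58 W/m²; ΔT = 1.32 K

CO₂: 5.78 × ln(286/183) = 5.78 × ln(1.56284) = 5.78 × 0.44650 = 2.5808 W/m².
ΔT = λ ΔF = 0.51 × 2.58 = 1.3158 K.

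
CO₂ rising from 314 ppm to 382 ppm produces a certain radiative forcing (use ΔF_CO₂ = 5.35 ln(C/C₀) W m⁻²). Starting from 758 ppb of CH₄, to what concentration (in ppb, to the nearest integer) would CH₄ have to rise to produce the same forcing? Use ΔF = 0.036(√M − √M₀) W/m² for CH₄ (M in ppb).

CO₂ forcing: 5.35 × ln(382/314) = 5.35 × 0.196028 = 1.04875 W/m².
Set 0.036(√M − √758) = 1.04875: √M = 1.04875/0.036 + √758 = 29.1319 + 27.5318 = 56.6637.
M = (56.6637)² = 3210.77 ppb.

M ≈ 3211 ppb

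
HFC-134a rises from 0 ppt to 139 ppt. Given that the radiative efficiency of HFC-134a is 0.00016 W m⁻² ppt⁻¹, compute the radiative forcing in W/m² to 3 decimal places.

ΔF = 0.022 W/m²

HFC-134a: ΔF = 0.00016 × (139 − 0) = 0.00016 × 139 = 0.0222 W/m².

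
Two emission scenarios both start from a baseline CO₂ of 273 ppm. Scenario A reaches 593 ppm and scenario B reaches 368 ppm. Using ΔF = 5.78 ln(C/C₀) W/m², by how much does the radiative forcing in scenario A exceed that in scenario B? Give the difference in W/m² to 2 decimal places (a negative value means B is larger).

ΔF_A = 5.78 ln(593/273) = 5.78 × 0.77572 = 4.4837 W/m².
ΔF_B = 5.78 ln(368/273) = 5.78 × 0.29861 = 1.7260 W/m².
Difference: 4.4837 − 1.7260 = 2.7577 W/m².

ΔF_A − ΔF_B = 2.76 W/m²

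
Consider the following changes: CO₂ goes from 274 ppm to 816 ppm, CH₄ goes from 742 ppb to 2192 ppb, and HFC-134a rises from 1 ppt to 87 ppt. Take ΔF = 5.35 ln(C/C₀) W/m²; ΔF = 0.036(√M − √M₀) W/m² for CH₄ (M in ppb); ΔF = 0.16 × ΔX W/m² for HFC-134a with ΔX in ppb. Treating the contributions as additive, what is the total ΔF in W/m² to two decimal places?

CO₂: 5.35 × ln(816/274) = 5.35 × ln(2.97810) = 5.35 × 1.09129 = 5.8384 W/m².
CH₄: 0.036 × (√2192 − √742) = 0.036 × (46.8188 − 27.2397) = 0.036 × 19.5791 = 0.7048 W/m².
HFC-134a: Δ = 87 − 1 = 86 ppt = 0.086 ppb; ΔF = 0.16 × 0.086 = 0.0138 W/m².
Total ΔF = 5.8384 + 0.7048 + 0.0138 = 6.5570 W/m².

ΔF = 6.56 W/m²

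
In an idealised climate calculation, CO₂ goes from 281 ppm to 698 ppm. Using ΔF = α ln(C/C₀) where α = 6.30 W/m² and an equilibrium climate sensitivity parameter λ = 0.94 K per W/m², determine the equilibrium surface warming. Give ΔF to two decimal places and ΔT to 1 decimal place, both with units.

ΔF = 5.73 W/m²; ΔT = 5.4 K

CO₂: 6.30 × ln(698/281) = 6.30 × ln(2.48399) = 6.30 × 0.90987 = 5.7322 W/m².
ΔT = λ ΔF = 0.94 × 5.73 = 5.3862 K.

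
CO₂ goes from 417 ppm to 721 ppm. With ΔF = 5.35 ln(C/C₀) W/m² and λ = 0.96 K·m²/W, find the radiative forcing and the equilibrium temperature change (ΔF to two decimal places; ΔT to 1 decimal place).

CO₂: 5.35 × ln(721/417) = 5.35 × ln(1.72902) = 5.35 × 0.54755 = 2.9294 W/m².
ΔT = λ ΔF = 0.96 × 2.93 = 2.8128 K.

ΔF = 2.93 W/m²; ΔT = 2.8 K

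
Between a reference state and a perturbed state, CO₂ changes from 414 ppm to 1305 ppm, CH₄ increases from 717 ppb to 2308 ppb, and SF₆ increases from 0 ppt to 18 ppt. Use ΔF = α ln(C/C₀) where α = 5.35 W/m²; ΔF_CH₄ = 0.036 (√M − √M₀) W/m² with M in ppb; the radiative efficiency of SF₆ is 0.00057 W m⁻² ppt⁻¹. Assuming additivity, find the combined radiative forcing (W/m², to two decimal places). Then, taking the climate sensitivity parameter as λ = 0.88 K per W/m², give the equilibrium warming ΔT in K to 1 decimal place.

CO₂: 5.35 × ln(1305/414) = 5.35 × ln(3.15217) = 5.35 × 1.14809 = 6.1423 W/m².
CH₄: 0.036 × (√2308 − √717) = 0.036 × (48.0416 − 26.7769) = 0.036 × 21.2647 = 0.7655 W/m².
SF₆: ΔF = 0.00057 × (18 − 0) = 0.00057 × 18 = 0.0103 W/m².
Total ΔF = 6.1423 + 0.7655 + 0.0103 = 6.9181 W/m².
ΔT = λ ΔF = 0.88 × 6.92 = 6.0896 K.

ΔF = 6.92 W/m²; ΔT = 6.1 K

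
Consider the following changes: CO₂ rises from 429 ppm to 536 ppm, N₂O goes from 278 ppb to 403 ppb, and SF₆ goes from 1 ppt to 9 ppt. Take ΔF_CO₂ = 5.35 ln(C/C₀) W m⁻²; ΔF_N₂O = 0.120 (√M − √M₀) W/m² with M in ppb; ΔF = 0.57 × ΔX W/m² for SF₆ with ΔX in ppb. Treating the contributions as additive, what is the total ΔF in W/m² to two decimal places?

ΔF = 1.60 W/m²

CO₂: 5.35 × ln(536/429) = 5.35 × ln(1.24942) = 5.35 × 0.22268 = 1.1913 W/m².
N₂O: 0.120 × (√403 − √278) = 0.120 × (20.0749 − 16.6733) = 0.120 × 3.4016 = 0.4082 W/m².
SF₆: Δ = 9 − 1 = 8 ppt = 0.008 ppb; ΔF = 0.57 × 0.008 = 0.0046 W/m².
Total ΔF = 1.1913 + 0.4082 + 0.0046 = 1.6041 W/m².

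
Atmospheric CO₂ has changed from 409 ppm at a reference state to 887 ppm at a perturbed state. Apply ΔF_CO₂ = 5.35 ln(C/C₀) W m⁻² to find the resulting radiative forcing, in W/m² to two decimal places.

CO₂: 5.35 × ln(887/409) = 5.35 × ln(2.16870) = 5.35 × 0.77413 = 4.1416 W/m².

ΔF = 4.14 W/m²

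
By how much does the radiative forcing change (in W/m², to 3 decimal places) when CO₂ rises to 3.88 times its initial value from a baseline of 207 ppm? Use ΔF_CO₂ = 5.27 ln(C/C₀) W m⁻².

Because the forcing depends only on the ratio C/C₀, the initial concentration does not enter.
ΔF = 5.27 × ln(3.88) = 5.27 × 1.35584 = 7.1453 W/m².

ΔF = 7.145 W/m²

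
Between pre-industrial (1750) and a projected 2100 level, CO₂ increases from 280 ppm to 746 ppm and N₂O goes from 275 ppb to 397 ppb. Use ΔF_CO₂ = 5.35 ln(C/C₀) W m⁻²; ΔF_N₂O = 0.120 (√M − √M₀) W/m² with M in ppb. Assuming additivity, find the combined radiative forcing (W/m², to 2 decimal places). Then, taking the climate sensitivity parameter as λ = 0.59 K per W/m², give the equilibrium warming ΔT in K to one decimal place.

CO₂: 5.35 × ln(746/280) = 5.35 × ln(2.66429) = 5.35 × 0.97994 = 5.2427 W/m².
N₂O: 0.120 × (√397 − √275) = 0.120 × (19.9249 − 16.5831) = 0.120 × 3.3418 = 0.4010 W/m².
Total ΔF = 5.2427 + 0.4010 = 5.6437 W/m².
ΔT = λ ΔF = 0.59 × 5.64 = 3.3276 K.

ΔF = 5.64 W/m²; ΔT = 3.3 K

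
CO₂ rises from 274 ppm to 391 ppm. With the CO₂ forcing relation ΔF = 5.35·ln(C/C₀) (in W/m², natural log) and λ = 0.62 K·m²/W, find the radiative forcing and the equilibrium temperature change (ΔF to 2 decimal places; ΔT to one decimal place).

ΔF = 1.90 W/m²; ΔT = 1.2 K

CO₂: 5.35 × ln(391/274) = 5.35 × ln(1.42701) = 5.35 × 0.35558 = 1.9024 W/m².
ΔT = λ ΔF = 0.62 × 1.90 = 1.1780 K.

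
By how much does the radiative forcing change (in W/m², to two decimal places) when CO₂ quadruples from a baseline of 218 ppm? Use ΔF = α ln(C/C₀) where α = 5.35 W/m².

ΔF = 7.42 W/m²

Because the forcing depends only on the ratio C/C₀, the initial concentration does not enter.
ΔF = 5.35 × ln(4) = 5.35 × 1.38629 = 7.4167 W/m².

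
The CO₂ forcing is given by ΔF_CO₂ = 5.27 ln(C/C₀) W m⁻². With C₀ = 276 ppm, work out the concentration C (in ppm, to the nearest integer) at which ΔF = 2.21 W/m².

C ≈ 420 ppm

Set 5.27 ln(C/276) = 2.21, so ln(C/276) = 2.21/5.27 = 0.41935.
Then C/276 = e^0.41935 = 1.52097, giving C = 276 × 1.52097 = 419.79 ppm.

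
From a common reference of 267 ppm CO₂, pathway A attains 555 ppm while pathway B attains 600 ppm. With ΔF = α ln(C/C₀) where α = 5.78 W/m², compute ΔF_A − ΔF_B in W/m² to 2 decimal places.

ΔF_A = 5.78 ln(555/267) = 5.78 × 0.73172 = 4.2293 W/m².
ΔF_B = 5.78 ln(600/267) = 5.78 × 0.80968 = 4.6800 W/m².
Difference: 4.2293 − 4.6800 = -0.4507 W/m².

ΔF_A − ΔF_B = -0.45 W/m²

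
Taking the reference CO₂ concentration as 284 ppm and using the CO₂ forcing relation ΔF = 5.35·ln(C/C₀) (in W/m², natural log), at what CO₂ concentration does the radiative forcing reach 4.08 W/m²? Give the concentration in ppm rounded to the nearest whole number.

C ≈ 609 ppm

Set 5.35 ln(C/284) = 4.08, so ln(C/284) = 4.08/5.35 = 0.76262.
Then C/284 = e^0.76262 = 2.14389, giving C = 284 × 2.14389 = 608.86 ppm.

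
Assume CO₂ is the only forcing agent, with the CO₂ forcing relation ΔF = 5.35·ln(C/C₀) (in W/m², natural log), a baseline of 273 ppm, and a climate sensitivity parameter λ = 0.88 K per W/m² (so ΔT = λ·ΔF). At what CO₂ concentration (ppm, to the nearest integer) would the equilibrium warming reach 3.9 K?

C ≈ 625 ppm

Required forcing: ΔF = ΔT/λ = 3.9/0.88 = 4.4318 W/m².
Then ln(C/273) = ΔF/5.35 = 4.4318/5.35 = 0.82837.
So C = 273 × e^0.82837 = 273 × 2.28958 = 625.06 ppm.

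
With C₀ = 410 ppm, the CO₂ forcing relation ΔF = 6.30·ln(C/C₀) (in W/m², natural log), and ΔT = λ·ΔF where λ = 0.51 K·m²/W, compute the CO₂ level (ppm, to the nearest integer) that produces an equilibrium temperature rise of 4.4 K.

C ≈ 1613 ppm

Required forcing: ΔF = ΔT/λ = 4.4/0.51 = 8.6275 W/m².
Then ln(C/410) = ΔF/6.30 = 8.6275/6.30 = 1.36944.
So C = 410 × e^1.36944 = 410 × 3.93315 = 1612.59 ppm.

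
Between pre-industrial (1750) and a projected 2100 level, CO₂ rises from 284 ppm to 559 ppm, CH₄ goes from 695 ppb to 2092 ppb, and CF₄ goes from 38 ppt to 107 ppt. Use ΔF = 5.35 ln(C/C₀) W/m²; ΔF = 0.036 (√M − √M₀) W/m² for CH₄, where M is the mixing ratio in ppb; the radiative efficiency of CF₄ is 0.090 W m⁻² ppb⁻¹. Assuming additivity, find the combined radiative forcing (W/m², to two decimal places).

CO₂: 5.35 × ln(559/284) = 5.35 × ln(1.96831) = 5.35 × 0.67718 = 3.6229 W/m².
CH₄: 0.036 × (√2092 − √695) = 0.036 × (45.7384 − 26.3629) = 0.036 × 19.3755 = 0.6975 W/m².
CF₄: Δ = 107 − 38 = 69 ppt = 0.069 ppb; ΔF = 0.090 × 0.069 = 0.0062 W/m².
Total ΔF = 3.6229 + 0.6975 + 0.0062 = 4.3266 W/m².

ΔF = 4.33 W/m²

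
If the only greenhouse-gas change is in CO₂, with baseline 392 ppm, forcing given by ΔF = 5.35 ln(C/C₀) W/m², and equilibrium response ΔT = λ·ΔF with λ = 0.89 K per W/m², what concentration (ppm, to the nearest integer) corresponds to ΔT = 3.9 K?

Required forcing: ΔF = ΔT/λ = 3.9/0.89 = 4.3820 W/m².
Then ln(C/392) = ΔF/5.35 = 4.3820/5.35 = 0.81907.
So C = 392 × e^0.81907 = 392 × 2.26839 = 889.21 ppm.

C ≈ 889 ppm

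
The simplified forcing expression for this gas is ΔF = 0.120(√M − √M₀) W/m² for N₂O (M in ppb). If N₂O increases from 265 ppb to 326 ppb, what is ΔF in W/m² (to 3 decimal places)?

N₂O: 0.120 × (√326 − √265) = 0.120 × (18.0555 − 16.2788) = 0.120 × 1.7767 = 0.2132 W/m².

ΔF = 0.213 W/m²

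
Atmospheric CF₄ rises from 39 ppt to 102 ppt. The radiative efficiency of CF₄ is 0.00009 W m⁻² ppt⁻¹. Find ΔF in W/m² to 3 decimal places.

CF₄: ΔF = 0.00009 × (102 − 39) = 0.00009 × 63 = 0.0057 W/m².

ΔF = 0.006 W/m²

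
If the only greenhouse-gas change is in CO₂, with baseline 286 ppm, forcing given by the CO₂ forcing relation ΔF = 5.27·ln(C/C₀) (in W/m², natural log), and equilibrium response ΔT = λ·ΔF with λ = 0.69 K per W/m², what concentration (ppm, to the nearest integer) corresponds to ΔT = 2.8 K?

C ≈ 618 ppm

Required forcing: ΔF = ΔT/λ = 2.8/0.69 = 4.0580 W/m².
Then ln(C/286) = ΔF/5.27 = 4.0580/5.27 = 0.77002.
So C = 286 × e^0.77002 = 286 × 2.15981 = 617.71 ppm.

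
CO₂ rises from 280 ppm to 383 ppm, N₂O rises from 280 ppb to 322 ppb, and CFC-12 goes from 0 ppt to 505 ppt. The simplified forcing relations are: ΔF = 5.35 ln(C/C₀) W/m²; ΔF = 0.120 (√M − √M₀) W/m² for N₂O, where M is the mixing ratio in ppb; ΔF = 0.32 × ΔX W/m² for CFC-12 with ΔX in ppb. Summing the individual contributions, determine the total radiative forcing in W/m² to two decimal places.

ΔF = 1.98 W/m²

CO₂: 5.35 × ln(383/280) = 5.35 × ln(1.36786) = 5.35 × 0.31325 = 1.6759 W/m².
N₂O: 0.120 × (√322 − √280) = 0.120 × (17.9444 − 16.7332) = 0.120 × 1.2112 = 0.1453 W/m².
CFC-12: Δ = 505 − 0 = 505 ppt = 0.505 ppb; ΔF = 0.32 × 0.505 = 0.1616 W/m².
Total ΔF = 1.6759 + 0.1453 + 0.1616 = 1.9828 W/m².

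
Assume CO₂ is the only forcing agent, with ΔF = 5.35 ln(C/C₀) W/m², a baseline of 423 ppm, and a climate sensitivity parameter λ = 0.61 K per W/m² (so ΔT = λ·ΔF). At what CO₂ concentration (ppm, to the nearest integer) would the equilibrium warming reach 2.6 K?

C ≈ 938 ppm

Required forcing: ΔF = ΔT/λ = 2.6/0.61 = 4.2623 W/m².
Then ln(C/423) = ΔF/5.35 = 4.2623/5.35 = 0.79669.
So C = 423 × e^0.79669 = 423 × 2.21819 = 938.29 ppm.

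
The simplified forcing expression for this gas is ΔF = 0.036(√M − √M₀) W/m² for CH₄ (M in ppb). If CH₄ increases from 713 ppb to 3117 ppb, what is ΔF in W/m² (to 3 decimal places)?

ΔF = 1.049 W/m²

CH₄: 0.036 × (√3117 − √713) = 0.036 × (55.8301 − 26.7021) = 0.036 × 29.1280 = 1.0486 W/m².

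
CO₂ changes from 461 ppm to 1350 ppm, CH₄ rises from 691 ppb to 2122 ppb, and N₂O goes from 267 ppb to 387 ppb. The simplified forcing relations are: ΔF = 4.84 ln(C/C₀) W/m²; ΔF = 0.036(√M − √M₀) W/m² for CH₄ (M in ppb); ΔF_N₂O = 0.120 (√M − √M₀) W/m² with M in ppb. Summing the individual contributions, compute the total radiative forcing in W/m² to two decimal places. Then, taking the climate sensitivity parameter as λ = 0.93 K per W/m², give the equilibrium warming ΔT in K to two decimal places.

ΔF = 6.31 W/m²; ΔT = 5.87 K

CO₂: 4.84 × ln(1350/461) = 4.84 × ln(2.92842) = 4.84 × 1.07446 = 5.2004 W/m².
CH₄: 0.036 × (√2122 − √691) = 0.036 × (46.0652 − 26.2869) = 0.036 × 19.7783 = 0.7120 W/m².
N₂O: 0.120 × (√387 − √267) = 0.120 × (19.6723 − 16.3401) = 0.120 × 3.3322 = 0.3999 W/m².
Total ΔF = 5.2004 + 0.7120 + 0.3999 = 6.3123 W/m².
ΔT = λ ΔF = 0.93 × 6.31 = 5.8683 K.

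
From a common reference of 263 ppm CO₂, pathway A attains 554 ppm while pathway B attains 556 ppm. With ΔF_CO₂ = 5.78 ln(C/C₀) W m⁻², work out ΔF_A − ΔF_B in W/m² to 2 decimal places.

ΔF_A − ΔF_B = -0.02 W/m²

ΔF_A = 5.78 ln(554/263) = 5.78 × 0.74501 = 4.3062 W/m².
ΔF_B = 5.78 ln(556/263) = 5.78 × 0.74861 = 4.3270 W/m².
Difference: 4.3062 − 4.3270 = -0.0208 W/m².
(Equivalently, ΔF_A − ΔF_B = 5.78 ln(554/556) = 5.78 × -0.00360 = -0.0208 W/m².)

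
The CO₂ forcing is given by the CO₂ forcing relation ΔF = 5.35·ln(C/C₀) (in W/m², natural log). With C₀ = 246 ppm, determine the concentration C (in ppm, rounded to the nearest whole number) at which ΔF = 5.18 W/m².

C ≈ 648 ppm

Set 5.35 ln(C/246) = 5.18, so ln(C/246) = 5.18/5.35 = 0.96822.
Then C/246 = e^0.96822 = 2.63325, giving C = 246 × 2.63325 = 647.78 ppm.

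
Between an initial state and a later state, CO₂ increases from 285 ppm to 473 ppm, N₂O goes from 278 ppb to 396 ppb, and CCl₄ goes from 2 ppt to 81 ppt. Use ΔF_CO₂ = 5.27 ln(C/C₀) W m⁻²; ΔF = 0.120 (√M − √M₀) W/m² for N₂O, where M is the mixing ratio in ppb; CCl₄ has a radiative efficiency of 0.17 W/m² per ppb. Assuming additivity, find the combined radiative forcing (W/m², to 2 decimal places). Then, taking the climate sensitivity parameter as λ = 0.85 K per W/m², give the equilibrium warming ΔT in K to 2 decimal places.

ΔF = 3.07 W/m²; ΔT = 2.61 K

CO₂: 5.27 × ln(473/285) = 5.27 × ln(1.65965) = 5.27 × 0.50661 = 2.6698 W/m².
N₂O: 0.120 × (√396 − √278) = 0.120 × (19.8997 − 16.6733) = 0.120 × 3.2264 = 0.3872 W/m².
CCl₄: Δ = 81 − 2 = 79 ppt = 0.079 ppb; ΔF = 0.17 × 0.079 = 0.0134 W/m².
Total ΔF = 2.6698 + 0.3872 + 0.0134 = 3.0704 W/m².
ΔT = λ ΔF = 0.85 × 3.07 = 2.6095 K.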